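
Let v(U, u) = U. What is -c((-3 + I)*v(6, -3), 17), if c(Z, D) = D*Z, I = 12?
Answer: -918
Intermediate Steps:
-c((-3 + I)*v(6, -3), 17) = -17*(-3 + 12)*6 = -17*9*6 = -17*54 = -1*918 = -918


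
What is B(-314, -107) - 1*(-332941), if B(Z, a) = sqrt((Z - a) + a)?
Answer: 332941 + I*sqrt(314) ≈ 3.3294e+5 + 17.72*I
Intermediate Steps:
B(Z, a) = sqrt(Z)
B(-314, -107) - 1*(-332941) = sqrt(-314) - 1*(-332941) = I*sqrt(314) + 332941 = 332941 + I*sqrt(314)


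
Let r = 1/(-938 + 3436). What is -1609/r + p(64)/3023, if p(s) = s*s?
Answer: -12150285390/3023 ≈ -4.0193e+6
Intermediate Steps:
p(s) = s**2
r = 1/2498 ≈ 0.00040032
-1609/r + p(64)/3023 = -1609/1/2498 + 64**2/3023 = -1609*2498 + 4096*(1/3023) = -4019282 + 4096/3023 = -12150285390/3023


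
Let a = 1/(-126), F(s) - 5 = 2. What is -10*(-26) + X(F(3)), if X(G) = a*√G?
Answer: 260 - √7/126 ≈ 259.98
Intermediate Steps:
F(s) = 7 (F(s) = 5 + 2 = 7)
a = -1/126 ≈ -0.0079365
X(G) = -√G/126
-10*(-26) + X(F(3)) = -10*(-26) - √7/126 = 260 - √7/126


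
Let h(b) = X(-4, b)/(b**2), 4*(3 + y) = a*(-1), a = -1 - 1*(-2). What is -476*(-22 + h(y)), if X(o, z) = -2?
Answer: 1785000/169 ≈ 10562.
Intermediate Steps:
a = 1 (a = -1 + 2 = 1)
y = -13/4 (y = -3 + (1*(-1))/4 = -3 + (1/4)*(-1) = -3 - 1/4 = -13/4 ≈ -3.2500)
h(b) = -2/b**2
-476*(-22 + h(y)) = -476*(-22 - 2/(-13/4)**2) = -476*(-22 - 2*16/169) = -476*(-22 - 32/169) = -476*(-3750/169) = 1785000/169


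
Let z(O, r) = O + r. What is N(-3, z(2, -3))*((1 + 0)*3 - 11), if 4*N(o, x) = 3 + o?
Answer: 0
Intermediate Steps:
N(o, x) = ¾ + o/4 (N(o, x) = (3 + o)/4 = ¾ + o/4)
N(-3, z(2, -3))*((1 + 0)*3 - 11) = (¾ + (¼)*(-3))*((1 + 0)*3 - 11) = (¾ - ¾)*(1*3 - 11) = 0*(3 - 11) = 0*(-8) = 0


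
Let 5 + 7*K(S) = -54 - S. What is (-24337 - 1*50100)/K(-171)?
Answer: -74437/16 ≈ -4652.3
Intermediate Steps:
K(S) = -59/7 - S/7 (K(S) = -5/7 + (-54 - S)/7 = -5/7 + (-54/7 - S/7) = -59/7 - S/7)
(-24337 - 1*50100)/K(-171) = (-24337 - 1*50100)/(-59/7 - ⅐*(-171)) = (-24337 - 50100)/(-59/7 + 171/7) = -74437/16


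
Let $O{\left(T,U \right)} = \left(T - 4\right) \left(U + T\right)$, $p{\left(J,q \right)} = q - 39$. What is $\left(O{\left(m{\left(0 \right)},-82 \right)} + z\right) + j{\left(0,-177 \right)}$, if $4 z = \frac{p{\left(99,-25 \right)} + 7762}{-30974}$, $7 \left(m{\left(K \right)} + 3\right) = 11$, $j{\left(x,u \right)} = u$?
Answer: $\frac{837286411}{3035452} \approx 275.84$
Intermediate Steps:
$p{\left(J,q \right)} = -39 + q$
$m{\left(K \right)} = - \frac{10}{7}$ ($m{\left(K \right)} = -3 + \frac{1}{7} \cdot 11 = -3 + \frac{11}{7} = - \frac{10}{7}$)
$O{\left(T,U \right)} = \left(-4 + T\right) \left(T + U\right)$
$z = - \frac{3849}{61948}$ ($z = \frac{\left(\left(-39 - 25\right) + 7762\right) \frac{1}{-30974}}{4} = \frac{\left(-64 + 7762\right) \left(- \frac{1}{30974}\right)}{4} = \frac{7698 \left(- \frac{1}{30974}\right)}{4} = \frac{1}{4} \left(- \frac{3849}{15487}\right) = - \frac{3849}{61948} \approx -0.062133$)
$\left(O{\left(m{\left(0 \right)},-82 \right)} + z\right) + j{\left(0,-177 \right)} = \left(\left(\left(- \frac{10}{7}\right)^{2} - - \frac{40}{7} - -328 - - \frac{820}{7}\right) - \frac{3849}{61948}\right) - 177 = \left(\left(\frac{100}{49} + \frac{40}{7} + 328 + \frac{820}{7}\right) - \frac{3849}{61948}\right) - 177 = \left(\frac{22192}{49} - \frac{3849}{61948}\right) - 177 = \frac{1374561415}{3035452} - 177 = \frac{837286411}{3035452}$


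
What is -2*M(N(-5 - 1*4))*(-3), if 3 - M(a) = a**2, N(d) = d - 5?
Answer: -1158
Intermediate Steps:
N(d) = -5 + d
M(a) = 3 - a**2
-2*M(N(-5 - 1*4))*(-3) = -2*(3 - (-5 + (-5 - 1*4))**2)*(-3) = -2*(3 - (-5 + (-5 - 4))**2)*(-3) = -2*(3 - (-5 - 9)**2)*(-3) = -2*(3 - 1*(-14)**2)*(-3) = -2*(3 - 1*196)*(-3) = -2*(3 - 196)*(-3) = -2*(-193)*(-3) = 386*(-3) = -1158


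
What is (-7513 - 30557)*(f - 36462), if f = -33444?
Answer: 2661321420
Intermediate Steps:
(-7513 - 30557)*(f - 36462) = (-7513 - 30557)*(-33444 - 36462) = -38070*(-69906) = 2661321420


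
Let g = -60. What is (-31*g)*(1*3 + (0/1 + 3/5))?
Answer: 6696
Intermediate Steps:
(-31*g)*(1*3 + (0/1 + 3/5)) = (-31*(-60))*(1*3 + (0/1 + 3/5)) = 1860*(3 + (0*1 + 3*(⅕))) = 1860*(3 + (0 + ⅗)) = 1860*(3 + ⅗) = 1860*(18/5) = 6696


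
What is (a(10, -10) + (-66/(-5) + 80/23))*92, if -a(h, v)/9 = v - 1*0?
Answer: 49072/5 ≈ 9814.4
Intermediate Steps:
a(h, v) = -9*v (a(h, v) = -9*(v - 1*0) = -9*(v + 0) = -9*v)
(a(10, -10) + (-66/(-5) + 80/23))*92 = (-9*(-10) + (-66/(-5) + 80/23))*92 = (90 + (-66*(-1/5) + 80*(1/23)))*92 = (90 + (66/5 + 80/23))*92 = (90 + 1918/115)*92 = (12268/115)*92 = 49072/5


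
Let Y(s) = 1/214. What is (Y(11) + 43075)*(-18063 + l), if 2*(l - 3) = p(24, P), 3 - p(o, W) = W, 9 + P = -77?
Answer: -332135595581/428 ≈ -7.7602e+8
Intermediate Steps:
P = -86 (P = -9 - 77 = -86)
p(o, W) = 3 - W
Y(s) = 1/214
l = 95/2 (l = 3 + (3 - 1*(-86))/2 = 3 + (3 + 86)/2 = 3 + (½)*89 = 3 + 89/2 = 95/2 ≈ 47.500)
(Y(11) + 43075)*(-18063 + l) = (1/214 + 43075)*(-18063 + 95/2) = (9218051/214)*(-36031/2) = -332135595581/428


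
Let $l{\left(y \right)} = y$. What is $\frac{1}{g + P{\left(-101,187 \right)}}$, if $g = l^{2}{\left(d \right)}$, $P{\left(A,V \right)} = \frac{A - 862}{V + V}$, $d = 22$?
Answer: $\frac{374}{180053} \approx 0.0020772$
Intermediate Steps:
$P{\left(A,V \right)} = \frac{-862 + A}{2 V}$
$g = 484$ ($g = 22^{2} = 484$)
$\frac{1}{g + P{\left(-101,187 \right)}} = \frac{1}{484 + \frac{-862 - 101}{2 \cdot 187}} = \frac{1}{484 + \frac{1}{2} \cdot \frac{1}{187} \left(-963\right)} = \frac{1}{484 - \frac{963}{374}} = \frac{1}{\frac{180053}{374}} = \frac{374}{180053}$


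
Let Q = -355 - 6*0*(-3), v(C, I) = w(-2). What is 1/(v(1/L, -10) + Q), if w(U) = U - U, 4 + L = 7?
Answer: -1/355 ≈ -0.0028169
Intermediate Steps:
L = 3 (L = -4 + 7 = 3)
w(U) = 0
v(C, I) = 0
Q = -355 (Q = -355 - 0*(-3) = -355 - 1*0 = -355 + 0 = -355)
1/(v(1/L, -10) + Q) = 1/(0 - 355) = 1/(-355) = -1/355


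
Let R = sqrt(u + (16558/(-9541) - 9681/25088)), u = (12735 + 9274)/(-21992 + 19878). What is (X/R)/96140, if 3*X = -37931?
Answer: 151724*I*sqrt(543600812302386)/95223179709405 ≈ 0.037149*I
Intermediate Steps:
X = -37931/3 (X = (1/3)*(-37931) = -37931/3 ≈ -12644.)
u = -22009/2114 (u = 22009/(-2114) = 22009*(-1/2114) = -22009/2114 ≈ -10.411)
R = I*sqrt(543600812302386)/6586016 (R = sqrt(-22009/2114 + (16558/(-9541) - 9681/25088)) = sqrt(-22009/2114 + (16558*(-1/9541) - 9681*1/25088)) = sqrt(-22009/2114 + (-16558/9541 - 1383/3584)) = sqrt(-22009/2114 - 10362725/4884992) = sqrt(-1320618261/105376256) = I*sqrt(543600812302386)/6586016 ≈ 3.5401*I)
(X/R)/96140 = -37931*(-16*I*sqrt(543600812302386)/1320618261)/3/96140 = -(-606896)*I*sqrt(543600812302386)/3961854783*(1/96140) = (606896*I*sqrt(543600812302386)/3961854783)*(1/96140) = 151724*I*sqrt(543600812302386)/95223179709405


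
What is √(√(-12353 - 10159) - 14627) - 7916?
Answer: -7916 + √(-14627 + 4*I*√1407) ≈ -7915.4 + 120.94*I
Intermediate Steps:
√(√(-12353 - 10159) - 14627) - 7916 = √(√(-22512) - 14627) - 7916 = √(4*I*√1407 - 14627) - 7916 = √(-14627 + 4*I*√1407) - 7916 = -7916 + √(-14627 + 4*I*√1407)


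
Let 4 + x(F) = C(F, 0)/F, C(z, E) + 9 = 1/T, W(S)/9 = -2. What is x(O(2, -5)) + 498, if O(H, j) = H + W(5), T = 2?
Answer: 15825/32 ≈ 494.53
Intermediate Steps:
W(S) = -18 (W(S) = 9*(-2) = -18)
C(z, E) = -17/2 (C(z, E) = -9 + 1/2 = -9 + ½ = -17/2)
O(H, j) = -18 + H (O(H, j) = H - 18 = -18 + H)
x(F) = -4 - 17/(2*F)
x(O(2, -5)) + 498 = (-4 - 17/(2*(-18 + 2))) + 498 = (-4 - 17/2/(-16)) + 498 = (-4 - 17/2*(-1/16)) + 498 = (-4 + 17/32) + 498 = -111/32 + 498 = 15825/32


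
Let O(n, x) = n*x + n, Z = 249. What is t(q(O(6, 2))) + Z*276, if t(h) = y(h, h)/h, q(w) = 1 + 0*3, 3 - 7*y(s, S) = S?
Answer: 481070/7 ≈ 68724.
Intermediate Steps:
y(s, S) = 3/7 - S/7
O(n, x) = n + n*x
q(w) = 1 (q(w) = 1 + 0 = 1)
t(h) = (3/7 - h/7)/h
t(q(O(6, 2))) + Z*276 = (⅐)*(3 - 1*1)/1 + 249*276 = (⅐)*1*(3 - 1) + 68724 = (⅐)*1*2 + 68724 = 2/7 + 68724 = 481070/7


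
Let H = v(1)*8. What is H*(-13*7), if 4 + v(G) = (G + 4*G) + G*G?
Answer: -1456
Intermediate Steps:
v(G) = -4 + G² + 5*G (v(G) = -4 + ((G + 4*G) + G*G) = -4 + (5*G + G²) = -4 + (G² + 5*G) = -4 + G² + 5*G)
H = 16 (H = (-4 + 1² + 5*1)*8 = (-4 + 1 + 5)*8 = 2*8 = 16)
H*(-13*7) = 16*(-13*7) = 16*(-91) = -1456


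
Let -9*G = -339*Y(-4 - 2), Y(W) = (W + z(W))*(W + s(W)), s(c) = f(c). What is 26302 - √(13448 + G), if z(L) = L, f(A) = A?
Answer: 26302 - 2*√4718 ≈ 26165.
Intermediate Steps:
s(c) = c
Y(W) = 4*W² (Y(W) = (W + W)*(W + W) = (2*W)*(2*W) = 4*W²)
G = 5424 (G = -(-113)*4*(-4 - 2)²/3 = -(-113)*4*(-6)²/3 = -(-113)*4*36/3 = -(-113)*144/3 = -⅑*(-48816) = 5424)
26302 - √(13448 + G) = 26302 - √(13448 + 5424) = 26302 - √18872 = 26302 - 2*√4718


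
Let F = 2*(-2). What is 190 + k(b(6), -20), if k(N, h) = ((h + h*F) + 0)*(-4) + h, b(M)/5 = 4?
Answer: -70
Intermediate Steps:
F = -4
b(M) = 20 (b(M) = 5*4 = 20)
k(N, h) = 13*h (k(N, h) = ((h + h*(-4)) + 0)*(-4) + h = ((h - 4*h) + 0)*(-4) + h = (-3*h + 0)*(-4) + h = -3*h*(-4) + h = 12*h + h = 13*h)
190 + k(b(6), -20) = 190 + 13*(-20) = 190 - 260 = -70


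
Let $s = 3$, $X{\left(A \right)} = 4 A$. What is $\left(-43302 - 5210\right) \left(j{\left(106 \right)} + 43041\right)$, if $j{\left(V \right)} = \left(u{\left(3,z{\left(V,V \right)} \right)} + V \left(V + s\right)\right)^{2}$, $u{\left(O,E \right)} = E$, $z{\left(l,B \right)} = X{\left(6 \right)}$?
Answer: $-6505125680000$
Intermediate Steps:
$z{\left(l,B \right)} = 24$ ($z{\left(l,B \right)} = 4 \cdot 6 = 24$)
$j{\left(V \right)} = \left(24 + V \left(3 + V\right)\right)^{2}$ ($j{\left(V \right)} = \left(24 + V \left(V + 3\right)\right)^{2} = \left(24 + V \left(3 + V\right)\right)^{2}$)
$\left(-43302 - 5210\right) \left(j{\left(106 \right)} + 43041\right) = \left(-43302 - 5210\right) \left(\left(24 + 106^{2} + 3 \cdot 106\right)^{2} + 43041\right) = - 48512 \left(\left(24 + 11236 + 318\right)^{2} + 43041\right) = - 48512 \left(11578^{2} + 43041\right) = - 48512 \left(134050084 + 43041\right) = \left(-48512\right) 134093125 = -6505125680000$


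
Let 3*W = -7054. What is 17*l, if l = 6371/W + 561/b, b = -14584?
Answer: -2402960931/51437768 ≈ -46.716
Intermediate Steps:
W = -7054/3 (W = (1/3)*(-7054) = -7054/3 ≈ -2351.3)
l = -141350643/51437768 (l = 6371/(-7054/3) + 561/(-14584) = 6371*(-3/7054) + 561*(-1/14584) = -19113/7054 - 561/14584 = -141350643/51437768 ≈ -2.7480)
17*l = 17*(-141350643/51437768) = -2402960931/51437768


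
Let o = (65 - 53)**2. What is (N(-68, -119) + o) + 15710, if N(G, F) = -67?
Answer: 15787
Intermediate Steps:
o = 144 (o = 12**2 = 144)
(N(-68, -119) + o) + 15710 = (-67 + 144) + 15710 = 77 + 15710 = 15787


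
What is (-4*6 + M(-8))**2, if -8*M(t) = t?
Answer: 529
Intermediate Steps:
M(t) = -t/8
(-4*6 + M(-8))**2 = (-4*6 - 1/8*(-8))**2 = (-24 + 1)**2 = (-23)**2 = 529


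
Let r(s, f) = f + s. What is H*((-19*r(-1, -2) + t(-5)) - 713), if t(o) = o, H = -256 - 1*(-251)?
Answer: 3305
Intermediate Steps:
H = -5 (H = -256 + 251 = -5)
H*((-19*r(-1, -2) + t(-5)) - 713) = -5*((-19*(-2 - 1) - 5) - 713) = -5*((-19*(-3) - 5) - 713) = -5*((57 - 5) - 713) = -5*(52 - 713) = -5*(-661) = 3305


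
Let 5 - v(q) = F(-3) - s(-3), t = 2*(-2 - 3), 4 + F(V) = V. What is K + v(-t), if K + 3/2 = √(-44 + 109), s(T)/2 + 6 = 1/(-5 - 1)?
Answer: -11/6 + √65 ≈ 6.2289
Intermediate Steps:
F(V) = -4 + V
t = -10 (t = 2*(-5) = -10)
s(T) = -37/3 (s(T) = -12 + 2/(-5 - 1) = -12 + 2/(-6) = -12 + 2*(-⅙) = -12 - ⅓ = -37/3)
v(q) = -⅓ (v(q) = 5 - ((-4 - 3) - 1*(-37/3)) = 5 - (-7 + 37/3) = 5 - 1*16/3 = 5 - 16/3 = -⅓)
K = -3/2 + √65 (K = -3/2 + √(-44 + 109) = -3/2 + √65 ≈ 6.5623)
K + v(-t) = (-3/2 + √65) - ⅓ = -11/6 + √65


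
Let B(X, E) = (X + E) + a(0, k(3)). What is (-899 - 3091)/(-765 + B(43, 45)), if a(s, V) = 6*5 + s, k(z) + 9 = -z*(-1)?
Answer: 3990/647 ≈ 6.1669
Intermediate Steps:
k(z) = -9 + z (k(z) = -9 - z*(-1) = -9 + z)
a(s, V) = 30 + s
B(X, E) = 30 + E + X (B(X, E) = (X + E) + (30 + 0) = (E + X) + 30 = 30 + E + X)
(-899 - 3091)/(-765 + B(43, 45)) = (-899 - 3091)/(-765 + (30 + 45 + 43)) = -3990/(-765 + 118) = -3990/(-647) = -3990*(-1/647) = 3990/647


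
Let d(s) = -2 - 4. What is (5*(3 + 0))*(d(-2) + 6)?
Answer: 0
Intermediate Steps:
d(s) = -6
(5*(3 + 0))*(d(-2) + 6) = (5*(3 + 0))*(-6 + 6) = (5*3)*0 = 15*0 = 0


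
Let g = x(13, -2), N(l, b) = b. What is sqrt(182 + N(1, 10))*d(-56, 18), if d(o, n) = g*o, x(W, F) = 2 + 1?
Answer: -1344*sqrt(3) ≈ -2327.9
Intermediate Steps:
x(W, F) = 3
g = 3
d(o, n) = 3*o
sqrt(182 + N(1, 10))*d(-56, 18) = sqrt(182 + 10)*(3*(-56)) = sqrt(192)*(-168) = (8*sqrt(3))*(-168) = -1344*sqrt(3)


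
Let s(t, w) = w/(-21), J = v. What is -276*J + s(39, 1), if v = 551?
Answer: -3193597/21 ≈ -1.5208e+5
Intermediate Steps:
J = 551
s(t, w) = -w/21 (s(t, w) = w*(-1/21) = -w/21)
-276*J + s(39, 1) = -276*551 - 1/21*1 = -152076 - 1/21 = -3193597/21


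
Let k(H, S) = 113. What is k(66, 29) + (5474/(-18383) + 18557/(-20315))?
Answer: 41747585244/373450645 ≈ 111.79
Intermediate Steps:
k(66, 29) + (5474/(-18383) + 18557/(-20315)) = 113 + (5474/(-18383) + 18557/(-20315)) = 113 + (5474*(-1/18383) + 18557*(-1/20315)) = 113 + (-5474/18383 - 18557/20315) = 113 - 452337641/373450645 = 41747585244/373450645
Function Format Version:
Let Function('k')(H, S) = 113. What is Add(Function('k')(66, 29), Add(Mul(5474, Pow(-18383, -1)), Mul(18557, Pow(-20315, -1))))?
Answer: Rational(41747585244, 373450645) ≈ 111.79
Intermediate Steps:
Add(Function('k')(66, 29), Add(Mul(5474, Pow(-18383, -1)), Mul(18557, Pow(-20315, -1)))) = Add(113, Add(Mul(5474, Pow(-18383, -1)), Mul(18557, Pow(-20315, -1)))) = Add(113, Add(Mul(5474, Rational(-1, 18383)), Mul(18557, Rational(-1, 20315)))) = Add(113, Add(Rational(-5474, 18383), Rational(-18557, 20315))) = Add(113, Rational(-452337641, 373450645)) = Rational(41747585244, 373450645)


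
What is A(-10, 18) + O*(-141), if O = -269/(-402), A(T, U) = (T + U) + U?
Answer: -9159/134 ≈ -68.351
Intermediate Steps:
A(T, U) = T + 2*U
O = 269/402 (O = -269*(-1)/402 = -1*(-269/402) = 269/402 ≈ 0.66915)
A(-10, 18) + O*(-141) = (-10 + 2*18) + (269/402)*(-141) = (-10 + 36) - 12643/134 = 26 - 12643/134 = -9159/134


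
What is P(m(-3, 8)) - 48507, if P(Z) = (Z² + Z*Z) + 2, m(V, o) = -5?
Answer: -48455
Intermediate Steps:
P(Z) = 2 + 2*Z² (P(Z) = (Z² + Z²) + 2 = 2*Z² + 2 = 2 + 2*Z²)
P(m(-3, 8)) - 48507 = (2 + 2*(-5)²) - 48507 = (2 + 2*25) - 48507 = (2 + 50) - 48507 = 52 - 48507 = -48455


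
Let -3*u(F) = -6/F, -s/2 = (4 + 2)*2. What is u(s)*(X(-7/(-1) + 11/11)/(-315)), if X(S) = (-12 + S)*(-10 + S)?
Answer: 2/945 ≈ 0.0021164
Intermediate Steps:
s = -24 (s = -2*(4 + 2)*2 = -12*2 = -2*12 = -24)
u(F) = 2/F (u(F) = -(-2)/F = 2/F)
u(s)*(X(-7/(-1) + 11/11)/(-315)) = (2/(-24))*((120 + (-7/(-1) + 11/11)² - 22*(-7/(-1) + 11/11))/(-315)) = (2*(-1/24))*((120 + (-7*(-1) + 11*(1/11))² - 22*(-7*(-1) + 11*(1/11)))*(-1/315)) = -(120 + (7 + 1)² - 22*(7 + 1))*(-1)/(12*315) = -(120 + 8² - 22*8)*(-1)/(12*315) = -(120 + 64 - 176)*(-1)/(12*315) = -2*(-1)/(3*315) = -1/12*(-8/315) = 2/945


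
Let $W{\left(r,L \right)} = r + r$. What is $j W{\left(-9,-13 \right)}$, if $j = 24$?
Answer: $-432$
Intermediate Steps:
$W{\left(r,L \right)} = 2 r$
$j W{\left(-9,-13 \right)} = 24 \cdot 2 \left(-9\right) = 24 \left(-18\right) = -432$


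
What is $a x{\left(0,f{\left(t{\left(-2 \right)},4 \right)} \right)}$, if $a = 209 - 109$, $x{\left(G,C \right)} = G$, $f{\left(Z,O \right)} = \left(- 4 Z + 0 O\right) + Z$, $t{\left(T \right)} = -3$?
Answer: $0$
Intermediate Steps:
$f{\left(Z,O \right)} = - 3 Z$ ($f{\left(Z,O \right)} = \left(- 4 Z + 0\right) + Z = - 4 Z + Z = - 3 Z$)
$a = 100$ ($a = 209 - 109 = 100$)
$a x{\left(0,f{\left(t{\left(-2 \right)},4 \right)} \right)} = 100 \cdot 0 = 0$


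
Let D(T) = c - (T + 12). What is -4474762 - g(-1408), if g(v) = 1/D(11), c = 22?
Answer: -4474761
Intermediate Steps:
D(T) = 10 - T (D(T) = 22 - (T + 12) = 22 - (12 + T) = 22 + (-12 - T) = 10 - T)
g(v) = -1 (g(v) = 1/(10 - 1*11) = 1/(10 - 11) = 1/(-1) = -1)
-4474762 - g(-1408) = -4474762 - 1*(-1) = -4474762 + 1 = -4474761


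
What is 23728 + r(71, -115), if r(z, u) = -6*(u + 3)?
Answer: 24400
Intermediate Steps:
r(z, u) = -18 - 6*u (r(z, u) = -6*(3 + u) = -18 - 6*u)
23728 + r(71, -115) = 23728 + (-18 - 6*(-115)) = 23728 + (-18 + 690) = 23728 + 672 = 24400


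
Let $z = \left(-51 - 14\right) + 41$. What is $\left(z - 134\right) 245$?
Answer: $-38710$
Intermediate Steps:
$z = -24$ ($z = -65 + 41 = -24$)
$\left(z - 134\right) 245 = \left(-24 - 134\right) 245 = \left(-158\right) 245 = -38710$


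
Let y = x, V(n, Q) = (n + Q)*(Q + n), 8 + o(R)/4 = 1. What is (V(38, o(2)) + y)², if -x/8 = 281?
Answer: 4613904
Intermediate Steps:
x = -2248 (x = -8*281 = -2248)
o(R) = -28 (o(R) = -32 + 4*1 = -32 + 4 = -28)
V(n, Q) = (Q + n)² (V(n, Q) = (Q + n)*(Q + n) = (Q + n)²)
y = -2248
(V(38, o(2)) + y)² = ((-28 + 38)² - 2248)² = (10² - 2248)² = (100 - 2248)² = (-2148)² = 4613904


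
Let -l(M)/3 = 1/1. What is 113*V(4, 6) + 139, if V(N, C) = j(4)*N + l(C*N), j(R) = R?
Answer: 1608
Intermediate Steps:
l(M) = -3 (l(M) = -3/1 = -3*1 = -3)
V(N, C) = -3 + 4*N (V(N, C) = 4*N - 3 = -3 + 4*N)
113*V(4, 6) + 139 = 113*(-3 + 4*4) + 139 = 113*(-3 + 16) + 139 = 113*13 + 139 = 1469 + 139 = 1608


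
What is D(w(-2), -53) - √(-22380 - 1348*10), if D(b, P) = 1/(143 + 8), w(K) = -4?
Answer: 1/151 - 2*I*√8965 ≈ 0.0066225 - 189.37*I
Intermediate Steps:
D(b, P) = 1/151
D(w(-2), -53) - √(-22380 - 1348*10) = 1/151 - √(-22380 - 1348*10) = 1/151 - √(-22380 - 13480) = 1/151 - √(-35860) = 1/151 - 2*I*√8965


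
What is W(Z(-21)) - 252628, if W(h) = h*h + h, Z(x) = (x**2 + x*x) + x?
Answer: 489554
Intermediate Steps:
Z(x) = x + 2*x**2 (Z(x) = (x**2 + x**2) + x = 2*x**2 + x = x + 2*x**2)
W(h) = h + h**2 (W(h) = h**2 + h = h + h**2)
W(Z(-21)) - 252628 = (-21*(1 + 2*(-21)))*(1 - 21*(1 + 2*(-21))) - 252628 = (-21*(1 - 42))*(1 - 21*(1 - 42)) - 252628 = (-21*(-41))*(1 - 21*(-41)) - 252628 = 861*(1 + 861) - 252628 = 861*862 - 252628 = 742182 - 252628 = 489554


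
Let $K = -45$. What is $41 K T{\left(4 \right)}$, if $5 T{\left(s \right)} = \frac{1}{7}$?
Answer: $- \frac{369}{7} \approx -52.714$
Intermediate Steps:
$T{\left(s \right)} = \frac{1}{35}$ ($T{\left(s \right)} = \frac{1}{5 \cdot 7} = \frac{1}{5} \cdot \frac{1}{7} = \frac{1}{35}$)
$41 K T{\left(4 \right)} = 41 \left(-45\right) \frac{1}{35} = \left(-1845\right) \frac{1}{35} = - \frac{369}{7}$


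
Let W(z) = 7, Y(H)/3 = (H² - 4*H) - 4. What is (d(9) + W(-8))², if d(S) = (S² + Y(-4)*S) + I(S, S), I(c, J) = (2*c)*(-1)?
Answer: 682276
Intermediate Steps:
I(c, J) = -2*c
Y(H) = -12 - 12*H + 3*H² (Y(H) = 3*((H² - 4*H) - 4) = 3*(-4 + H² - 4*H) = -12 - 12*H + 3*H²)
d(S) = S² + 82*S (d(S) = (S² + (-12 - 12*(-4) + 3*(-4)²)*S) - 2*S = (S² + (-12 + 48 + 3*16)*S) - 2*S = (S² + (-12 + 48 + 48)*S) - 2*S = (S² + 84*S) - 2*S = S² + 82*S)
(d(9) + W(-8))² = (9*(82 + 9) + 7)² = (9*91 + 7)² = (819 + 7)² = 826² = 682276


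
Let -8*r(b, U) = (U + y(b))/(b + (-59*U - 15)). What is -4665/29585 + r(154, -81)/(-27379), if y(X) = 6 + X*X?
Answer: -1004887134011/6373788707792 ≈ -0.15766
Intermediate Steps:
y(X) = 6 + X**2
r(b, U) = -(6 + U + b**2)/(8*(-15 + b - 59*U)) (r(b, U) = -(U + (6 + b**2))/(8*(b + (-59*U - 15))) = -(6 + U + b**2)/(8*(b + (-15 - 59*U))) = -(6 + U + b**2)/(8*(-15 + b - 59*U)))
-4665/29585 + r(154, -81)/(-27379) = -4665/29585 + ((6 - 81 + 154**2)/(8*(15 - 1*154 + 59*(-81))))/(-27379) = -4665*1/29585 + ((6 - 81 + 23716)/(8*(15 - 154 - 4779)))*(-1/27379) = -933/5917 + ((1/8)*23641/(-4918))*(-1/27379) = -933/5917 + ((1/8)*(-1/4918)*23641)*(-1/27379) = -933/5917 - 23641/39344*(-1/27379) = -933/5917 + 23641/1077199376 = -1004887134011/6373788707792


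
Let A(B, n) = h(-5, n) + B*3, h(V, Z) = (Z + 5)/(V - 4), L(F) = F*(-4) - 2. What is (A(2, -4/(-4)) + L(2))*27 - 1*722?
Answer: -848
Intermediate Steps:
L(F) = -2 - 4*F (L(F) = -4*F - 2 = -2 - 4*F)
h(V, Z) = (5 + Z)/(-4 + V)
A(B, n) = -5/9 + 3*B - n/9 (A(B, n) = (5 + n)/(-4 - 5) + B*3 = (5 + n)/(-9) + 3*B = -(5 + n)/9 + 3*B = (-5/9 - n/9) + 3*B = -5/9 + 3*B - n/9)
(A(2, -4/(-4)) + L(2))*27 - 1*722 = ((-5/9 + 3*2 - (-4)/(9*(-4))) + (-2 - 4*2))*27 - 1*722 = ((-5/9 + 6 - (-4)*(-1)/(9*4)) + (-2 - 8))*27 - 722 = ((-5/9 + 6 - ⅑*1) - 10)*27 - 722 = ((-5/9 + 6 - ⅑) - 10)*27 - 722 = (16/3 - 10)*27 - 722 = -14/3*27 - 722 = -126 - 722 = -848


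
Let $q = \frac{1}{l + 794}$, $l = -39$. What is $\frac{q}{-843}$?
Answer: $- \frac{1}{636465} \approx -1.5712 \cdot 10^{-6}$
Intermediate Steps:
$q = \frac{1}{755}$ ($q = \frac{1}{-39 + 794} = \frac{1}{755} \approx 0.0013245$)
$\frac{q}{-843} = \frac{1}{755 \left(-843\right)} = \frac{1}{755} \left(- \frac{1}{843}\right) = - \frac{1}{636465}$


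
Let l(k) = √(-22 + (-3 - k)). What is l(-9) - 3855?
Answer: -3855 + 4*I ≈ -3855.0 + 4.0*I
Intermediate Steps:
l(k) = √(-25 - k)
l(-9) - 3855 = √(-25 - 1*(-9)) - 3855 = √(-25 + 9) - 3855 = √(-16) - 3855 = 4*I - 3855 = -3855 + 4*I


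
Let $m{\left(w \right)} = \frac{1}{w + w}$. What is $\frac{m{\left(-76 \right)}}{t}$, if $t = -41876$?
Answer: $\frac{1}{6365152} \approx 1.5711 \cdot 10^{-7}$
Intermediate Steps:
$m{\left(w \right)} = \frac{1}{2 w}$
$\frac{m{\left(-76 \right)}}{t} = \frac{\frac{1}{2} \frac{1}{-76}}{-41876} = \frac{1}{2} \left(- \frac{1}{76}\right) \left(- \frac{1}{41876}\right) = \left(- \frac{1}{152}\right) \left(- \frac{1}{41876}\right) = \frac{1}{6365152}$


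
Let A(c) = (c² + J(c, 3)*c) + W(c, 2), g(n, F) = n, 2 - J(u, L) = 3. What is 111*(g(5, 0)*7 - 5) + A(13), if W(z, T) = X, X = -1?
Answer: 3485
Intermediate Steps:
J(u, L) = -1 (J(u, L) = 2 - 1*3 = 2 - 3 = -1)
W(z, T) = -1
A(c) = -1 + c² - c (A(c) = (c² - c) - 1 = -1 + c² - c)
111*(g(5, 0)*7 - 5) + A(13) = 111*(5*7 - 5) + (-1 + 13² - 1*13) = 111*(35 - 5) + (-1 + 169 - 13) = 111*30 + 155 = 3330 + 155 = 3485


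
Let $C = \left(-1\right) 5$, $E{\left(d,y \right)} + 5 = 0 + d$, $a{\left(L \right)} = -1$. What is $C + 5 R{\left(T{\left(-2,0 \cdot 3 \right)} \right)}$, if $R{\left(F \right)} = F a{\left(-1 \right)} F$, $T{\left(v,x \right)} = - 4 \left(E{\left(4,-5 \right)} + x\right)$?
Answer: $-85$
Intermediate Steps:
$E{\left(d,y \right)} = -5 + d$ ($E{\left(d,y \right)} = -5 + \left(0 + d\right) = -5 + d$)
$T{\left(v,x \right)} = 4 - 4 x$ ($T{\left(v,x \right)} = - 4 \left(\left(-5 + 4\right) + x\right) = - 4 \left(-1 + x\right) = 4 - 4 x$)
$C = -5$
$R{\left(F \right)} = - F^{2}$ ($R{\left(F \right)} = F \left(-1\right) F = - F F = - F^{2}$)
$C + 5 R{\left(T{\left(-2,0 \cdot 3 \right)} \right)} = -5 + 5 \left(- \left(4 - 4 \cdot 0 \cdot 3\right)^{2}\right) = -5 + 5 \left(- \left(4 - 0\right)^{2}\right) = -5 + 5 \left(- \left(4 + 0\right)^{2}\right) = -5 + 5 \left(- 4^{2}\right) = -5 + 5 \left(\left(-1\right) 16\right) = -5 + 5 \left(-16\right) = -5 - 80 = -85$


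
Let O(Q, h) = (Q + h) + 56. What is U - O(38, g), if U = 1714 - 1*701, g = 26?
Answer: 893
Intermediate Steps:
O(Q, h) = 56 + Q + h
U = 1013 (U = 1714 - 701 = 1013)
U - O(38, g) = 1013 - (56 + 38 + 26) = 1013 - 1*120 = 1013 - 120 = 893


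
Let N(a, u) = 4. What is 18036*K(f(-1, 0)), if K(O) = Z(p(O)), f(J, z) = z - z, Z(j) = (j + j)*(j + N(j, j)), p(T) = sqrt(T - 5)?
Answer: -180360 + 144288*I*sqrt(5) ≈ -1.8036e+5 + 3.2264e+5*I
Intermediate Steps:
p(T) = sqrt(-5 + T)
Z(j) = 2*j*(4 + j) (Z(j) = (j + j)*(j + 4) = (2*j)*(4 + j) = 2*j*(4 + j))
f(J, z) = 0
K(O) = 2*sqrt(-5 + O)*(4 + sqrt(-5 + O))
18036*K(f(-1, 0)) = 18036*(-10 + 2*0 + 8*sqrt(-5 + 0)) = 18036*(-10 + 0 + 8*sqrt(-5)) = 18036*(-10 + 0 + 8*(I*sqrt(5))) = 18036*(-10 + 0 + 8*I*sqrt(5)) = 18036*(-10 + 8*I*sqrt(5)) = -180360 + 144288*I*sqrt(5)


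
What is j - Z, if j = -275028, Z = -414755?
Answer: 139727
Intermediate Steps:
j - Z = -275028 - 1*(-414755) = -275028 + 414755 = 139727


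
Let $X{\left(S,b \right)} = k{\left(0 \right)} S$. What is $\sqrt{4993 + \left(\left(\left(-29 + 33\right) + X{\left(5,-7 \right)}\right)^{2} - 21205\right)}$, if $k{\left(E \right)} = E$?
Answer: $2 i \sqrt{4049} \approx 127.26 i$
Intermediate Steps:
$X{\left(S,b \right)} = 0$ ($X{\left(S,b \right)} = 0 S = 0$)
$\sqrt{4993 + \left(\left(\left(-29 + 33\right) + X{\left(5,-7 \right)}\right)^{2} - 21205\right)} = \sqrt{4993 + \left(\left(\left(-29 + 33\right) + 0\right)^{2} - 21205\right)} = \sqrt{4993 - \left(21205 - \left(4 + 0\right)^{2}\right)} = \sqrt{4993 - \left(21205 - 4^{2}\right)} = \sqrt{4993 + \left(16 - 21205\right)} = \sqrt{4993 - 21189} = \sqrt{-16196} = 2 i \sqrt{4049}$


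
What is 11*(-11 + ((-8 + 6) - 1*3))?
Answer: -176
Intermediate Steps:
11*(-11 + ((-8 + 6) - 1*3)) = 11*(-11 + (-2 - 3)) = 11*(-11 - 5) = 11*(-16) = -176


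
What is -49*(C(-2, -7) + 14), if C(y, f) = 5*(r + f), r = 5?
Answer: -196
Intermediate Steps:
C(y, f) = 25 + 5*f (C(y, f) = 5*(5 + f) = 25 + 5*f)
-49*(C(-2, -7) + 14) = -49*((25 + 5*(-7)) + 14) = -49*((25 - 35) + 14) = -49*(-10 + 14) = -49*4 = -196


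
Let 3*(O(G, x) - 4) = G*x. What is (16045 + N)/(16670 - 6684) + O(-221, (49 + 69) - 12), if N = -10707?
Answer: -116898095/14979 ≈ -7804.1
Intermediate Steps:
O(G, x) = 4 + G*x/3 (O(G, x) = 4 + (G*x)/3 = 4 + G*x/3)
(16045 + N)/(16670 - 6684) + O(-221, (49 + 69) - 12) = (16045 - 10707)/(16670 - 6684) + (4 + (1/3)*(-221)*((49 + 69) - 12)) = 5338/9986 + (4 + (1/3)*(-221)*(118 - 12)) = 5338*(1/9986) + (4 + (1/3)*(-221)*106) = 2669/4993 + (4 - 23426/3) = 2669/4993 - 23414/3 = -116898095/14979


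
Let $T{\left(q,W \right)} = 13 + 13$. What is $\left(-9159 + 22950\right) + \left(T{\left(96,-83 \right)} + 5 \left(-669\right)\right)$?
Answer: $10472$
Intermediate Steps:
$T{\left(q,W \right)} = 26$
$\left(-9159 + 22950\right) + \left(T{\left(96,-83 \right)} + 5 \left(-669\right)\right) = \left(-9159 + 22950\right) + \left(26 + 5 \left(-669\right)\right) = 13791 + \left(26 - 3345\right) = 13791 - 3319 = 10472$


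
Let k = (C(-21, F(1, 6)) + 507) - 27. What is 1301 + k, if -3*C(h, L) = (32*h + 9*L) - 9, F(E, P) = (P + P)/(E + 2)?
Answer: 1996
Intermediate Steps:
F(E, P) = 2*P/(2 + E) (F(E, P) = (2*P)/(2 + E) = 2*P/(2 + E))
C(h, L) = 3 - 3*L - 32*h/3 (C(h, L) = -((32*h + 9*L) - 9)/3 = -((9*L + 32*h) - 9)/3 = -(-9 + 9*L + 32*h)/3 = 3 - 3*L - 32*h/3)
k = 695 (k = ((3 - 6*6/(2 + 1) - 32/3*(-21)) + 507) - 27 = ((3 - 6*6/3 + 224) + 507) - 27 = ((3 - 3*4 + 224) + 507) - 27 = ((3 - 12 + 224) + 507) - 27 = (215 + 507) - 27 = 722 - 27 = 695)
1301 + k = 1301 + 695 = 1996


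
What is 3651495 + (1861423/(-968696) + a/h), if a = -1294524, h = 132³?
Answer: 2567997176751019/703273296 ≈ 3.6515e+6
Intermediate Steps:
h = 2299968
3651495 + (1861423/(-968696) + a/h) = 3651495 + (1861423/(-968696) - 1294524/2299968) = 3651495 + (1861423*(-1/968696) - 1294524*1/2299968) = 3651495 + (-1861423/968696 - 3269/5808) = 3651495 - 1747226501/703273296 = 2567997176751019/703273296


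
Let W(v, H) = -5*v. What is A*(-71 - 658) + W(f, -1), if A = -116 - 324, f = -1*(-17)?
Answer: 320675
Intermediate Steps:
f = 17
A = -440
A*(-71 - 658) + W(f, -1) = -440*(-71 - 658) - 5*17 = -440*(-729) - 85 = 320760 - 85 = 320675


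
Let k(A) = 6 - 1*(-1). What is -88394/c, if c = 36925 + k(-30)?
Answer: -44197/18466 ≈ -2.3934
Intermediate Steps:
k(A) = 7 (k(A) = 6 + 1 = 7)
c = 36932 (c = 36925 + 7 = 36932)
-88394/c = -88394/36932 = -88394*1/36932 = -44197/18466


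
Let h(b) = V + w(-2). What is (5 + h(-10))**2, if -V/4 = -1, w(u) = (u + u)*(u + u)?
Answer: 625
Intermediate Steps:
w(u) = 4*u**2 (w(u) = (2*u)*(2*u) = 4*u**2)
V = 4 (V = -4*(-1) = 4)
h(b) = 20 (h(b) = 4 + 4*(-2)**2 = 4 + 4*4 = 4 + 16 = 20)
(5 + h(-10))**2 = (5 + 20)**2 = 25**2 = 625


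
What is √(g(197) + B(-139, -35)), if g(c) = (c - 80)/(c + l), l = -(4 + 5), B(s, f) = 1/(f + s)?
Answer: √41237565/8178 ≈ 0.78523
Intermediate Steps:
l = -9 (l = -1*9 = -9)
g(c) = (-80 + c)/(-9 + c) (g(c) = (c - 80)/(c - 9) = (-80 + c)/(-9 + c))
√(g(197) + B(-139, -35)) = √((-80 + 197)/(-9 + 197) + 1/(-35 - 139)) = √(117/188 + 1/(-174)) = √((1/188)*117 - 1/174) = √(117/188 - 1/174) = √(10085/16356) = √41237565/8178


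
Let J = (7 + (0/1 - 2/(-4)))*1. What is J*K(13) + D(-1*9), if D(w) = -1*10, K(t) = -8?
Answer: -70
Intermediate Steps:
J = 15/2 (J = (7 + (0*1 - 2*(-1/4)))*1 = (7 + (0 + 1/2))*1 = (7 + 1/2)*1 = (15/2)*1 = 15/2 ≈ 7.5000)
D(w) = -10
J*K(13) + D(-1*9) = (15/2)*(-8) - 10 = -60 - 10 = -70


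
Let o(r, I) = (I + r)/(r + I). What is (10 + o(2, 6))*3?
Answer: 33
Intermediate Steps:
o(r, I) = 1 (o(r, I) = (I + r)/(I + r) = 1)
(10 + o(2, 6))*3 = (10 + 1)*3 = 11*3 = 33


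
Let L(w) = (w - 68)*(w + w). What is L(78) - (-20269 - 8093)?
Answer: 29922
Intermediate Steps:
L(w) = 2*w*(-68 + w) (L(w) = (-68 + w)*(2*w) = 2*w*(-68 + w))
L(78) - (-20269 - 8093) = 2*78*(-68 + 78) - (-20269 - 8093) = 2*78*10 - 1*(-28362) = 1560 + 28362 = 29922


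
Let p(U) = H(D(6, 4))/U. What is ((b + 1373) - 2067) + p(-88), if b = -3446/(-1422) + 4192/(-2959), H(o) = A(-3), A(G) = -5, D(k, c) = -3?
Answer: -11662670593/16830792 ≈ -692.94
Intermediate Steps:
H(o) = -5
b = 2117845/2103849 (b = -3446*(-1/1422) + 4192*(-1/2959) = 1723/711 - 4192/2959 = 2117845/2103849 ≈ 1.0067)
p(U) = -5/U
((b + 1373) - 2067) + p(-88) = ((2117845/2103849 + 1373) - 2067) - 5/(-88) = (2890702522/2103849 - 2067) - 5*(-1/88) = -1457953361/2103849 + 5/88 = -11662670593/16830792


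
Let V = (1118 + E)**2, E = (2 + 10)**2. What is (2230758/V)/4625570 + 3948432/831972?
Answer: 1211985478798528889/255376797278081740 ≈ 4.7459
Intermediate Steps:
E = 144 (E = 12**2 = 144)
V = 1592644 (V = (1118 + 144)**2 = 1262**2 = 1592644)
(2230758/V)/4625570 + 3948432/831972 = (2230758/1592644)/4625570 + 3948432/831972 = (2230758*(1/1592644))*(1/4625570) + 3948432*(1/831972) = (1115379/796322)*(1/4625570) + 329036/69331 = 1115379/3683443153540 + 329036/69331 = 1211985478798528889/255376797278081740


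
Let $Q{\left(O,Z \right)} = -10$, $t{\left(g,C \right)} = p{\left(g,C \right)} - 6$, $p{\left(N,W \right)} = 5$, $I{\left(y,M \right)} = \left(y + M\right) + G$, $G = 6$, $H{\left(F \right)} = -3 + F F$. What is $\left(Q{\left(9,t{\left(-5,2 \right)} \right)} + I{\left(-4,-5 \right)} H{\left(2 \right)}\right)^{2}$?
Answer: $169$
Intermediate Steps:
$H{\left(F \right)} = -3 + F^{2}$
$I{\left(y,M \right)} = 6 + M + y$ ($I{\left(y,M \right)} = \left(y + M\right) + 6 = \left(M + y\right) + 6 = 6 + M + y$)
$t{\left(g,C \right)} = -1$ ($t{\left(g,C \right)} = 5 - 6 = -1$)
$\left(Q{\left(9,t{\left(-5,2 \right)} \right)} + I{\left(-4,-5 \right)} H{\left(2 \right)}\right)^{2} = \left(-10 + \left(6 - 5 - 4\right) \left(-3 + 2^{2}\right)\right)^{2} = \left(-10 - 3 \left(-3 + 4\right)\right)^{2} = \left(-10 - 3\right)^{2} = \left(-13\right)^{2} = 169$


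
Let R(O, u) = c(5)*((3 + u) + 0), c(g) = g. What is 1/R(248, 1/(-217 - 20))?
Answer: 237/3550 ≈ 0.066761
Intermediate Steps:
R(O, u) = 15 + 5*u (R(O, u) = 5*((3 + u) + 0) = 5*(3 + u) = 15 + 5*u)
1/R(248, 1/(-217 - 20)) = 1/(15 + 5/(-217 - 20)) = 1/(15 + 5/(-237)) = 1/(15 + 5*(-1/237)) = 1/(15 - 5/237) = 1/(3550/237) = 237/3550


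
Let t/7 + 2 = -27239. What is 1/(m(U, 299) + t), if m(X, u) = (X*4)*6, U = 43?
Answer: -1/189655 ≈ -5.2727e-6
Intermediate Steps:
t = -190687 (t = -14 + 7*(-27239) = -14 - 190673 = -190687)
m(X, u) = 24*X (m(X, u) = (4*X)*6 = 24*X)
1/(m(U, 299) + t) = 1/(24*43 - 190687) = 1/(1032 - 190687) = 1/(-189655) = -1/189655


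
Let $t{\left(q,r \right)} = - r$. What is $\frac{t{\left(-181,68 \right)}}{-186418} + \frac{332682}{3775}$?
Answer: $\frac{31009084888}{351863975} \approx 88.128$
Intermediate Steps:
$\frac{t{\left(-181,68 \right)}}{-186418} + \frac{332682}{3775} = \frac{\left(-1\right) 68}{-186418} + \frac{332682}{3775} = \left(-68\right) \left(- \frac{1}{186418}\right) + 332682 \cdot \frac{1}{3775} = \frac{34}{93209} + \frac{332682}{3775} = \frac{31009084888}{351863975}$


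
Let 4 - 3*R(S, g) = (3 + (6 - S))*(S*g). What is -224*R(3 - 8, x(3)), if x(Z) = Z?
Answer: -47936/3 ≈ -15979.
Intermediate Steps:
R(S, g) = 4/3 - S*g*(9 - S)/3 (R(S, g) = 4/3 - (3 + (6 - S))*S*g/3 = 4/3 - (9 - S)*S*g/3 = 4/3 - S*g*(9 - S)/3)
-224*R(3 - 8, x(3)) = -224*(4/3 - 3*(3 - 8)*3 + (⅓)*3*(3 - 8)²) = -224*(4/3 - 3*(-5)*3 + (⅓)*3*(-5)²) = -224*(4/3 + 45 + (⅓)*3*25) = -224*(4/3 + 45 + 25) = -224*214/3 = -47936/3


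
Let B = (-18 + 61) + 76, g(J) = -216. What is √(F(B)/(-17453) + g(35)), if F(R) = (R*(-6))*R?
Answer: I*√64312245546/17453 ≈ 14.53*I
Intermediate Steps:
B = 119 (B = 43 + 76 = 119)
F(R) = -6*R² (F(R) = (-6*R)*R = -6*R²)
√(F(B)/(-17453) + g(35)) = √(-6*119²/(-17453) - 216) = √(-6*14161*(-1/17453) - 216) = √(-84966*(-1/17453) - 216) = √(84966/17453 - 216) = √(-3684882/17453) = I*√64312245546/17453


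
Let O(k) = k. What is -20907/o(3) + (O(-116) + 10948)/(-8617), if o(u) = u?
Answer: -60062705/8617 ≈ -6970.3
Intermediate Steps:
-20907/o(3) + (O(-116) + 10948)/(-8617) = -20907/3 + (-116 + 10948)/(-8617) = -20907*⅓ + 10832*(-1/8617) = -6969 - 10832/8617 = -60062705/8617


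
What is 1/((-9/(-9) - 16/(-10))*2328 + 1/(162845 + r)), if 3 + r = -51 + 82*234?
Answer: 909895/5507412461 ≈ 0.00016521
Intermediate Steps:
r = 19134 (r = -3 + (-51 + 82*234) = -3 + (-51 + 19188) = -3 + 19137 = 19134)
1/((-9/(-9) - 16/(-10))*2328 + 1/(162845 + r)) = 1/((-9/(-9) - 16/(-10))*2328 + 1/(162845 + 19134)) = 1/((-9*(-⅑) - 16*(-⅒))*2328 + 1/181979) = 1/((1 + 8/5)*2328 + 1/181979) = 1/((13/5)*2328 + 1/181979) = 1/(30264/5 + 1/181979) = 1/(5507412461/909895) = 909895/5507412461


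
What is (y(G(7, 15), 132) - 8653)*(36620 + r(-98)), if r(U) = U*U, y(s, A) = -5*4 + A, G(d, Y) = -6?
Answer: -394799184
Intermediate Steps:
y(s, A) = -20 + A
r(U) = U²
(y(G(7, 15), 132) - 8653)*(36620 + r(-98)) = ((-20 + 132) - 8653)*(36620 + (-98)²) = (112 - 8653)*(36620 + 9604) = -8541*46224 = -394799184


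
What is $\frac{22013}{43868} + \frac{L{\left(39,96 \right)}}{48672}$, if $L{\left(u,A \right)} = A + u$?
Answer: $\frac{29926081}{59309536} \approx 0.50457$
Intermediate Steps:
$\frac{22013}{43868} + \frac{L{\left(39,96 \right)}}{48672} = \frac{22013}{43868} + \frac{96 + 39}{48672} = 22013 \cdot \frac{1}{43868} + 135 \cdot \frac{1}{48672} = \frac{22013}{43868} + \frac{15}{5408} = \frac{29926081}{59309536}$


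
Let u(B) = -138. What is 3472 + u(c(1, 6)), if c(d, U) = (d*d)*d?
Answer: 3334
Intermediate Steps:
c(d, U) = d**3 (c(d, U) = d**2*d = d**3)
3472 + u(c(1, 6)) = 3472 - 138 = 3334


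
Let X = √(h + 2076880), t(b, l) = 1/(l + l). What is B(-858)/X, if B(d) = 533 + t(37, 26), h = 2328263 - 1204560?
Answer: 9239*√3200583/55476772 ≈ 0.29794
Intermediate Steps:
t(b, l) = 1/(2*l)
h = 1123703
X = √3200583 (X = √(1123703 + 2076880) = √3200583 ≈ 1789.0)
B(d) = 27717/52 (B(d) = 533 + (½)/26 = 533 + (½)*(1/26) = 533 + 1/52 = 27717/52)
B(-858)/X = 27717/(52*(√3200583)) = 27717*(√3200583/3200583)/52 = 9239*√3200583/55476772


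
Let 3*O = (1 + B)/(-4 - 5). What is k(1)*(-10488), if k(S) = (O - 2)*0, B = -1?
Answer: 0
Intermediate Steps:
O = 0 (O = ((1 - 1)/(-4 - 5))/3 = (0/(-9))/3 = (0*(-1/9))/3 = (1/3)*0 = 0)
k(S) = 0 (k(S) = (0 - 2)*0 = -2*0 = 0)
k(1)*(-10488) = 0*(-10488) = 0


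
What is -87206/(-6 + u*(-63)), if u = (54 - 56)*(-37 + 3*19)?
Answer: -43603/1257 ≈ -34.688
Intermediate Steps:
u = -40 (u = -2*(-37 + 57) = -2*20 = -40)
-87206/(-6 + u*(-63)) = -87206/(-6 - 40*(-63)) = -87206/(-6 + 2520) = -87206/2514 = -87206*1/2514 = -43603/1257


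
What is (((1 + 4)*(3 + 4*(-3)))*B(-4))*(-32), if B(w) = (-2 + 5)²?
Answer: 12960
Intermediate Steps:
B(w) = 9 (B(w) = 3² = 9)
(((1 + 4)*(3 + 4*(-3)))*B(-4))*(-32) = (((1 + 4)*(3 + 4*(-3)))*9)*(-32) = ((5*(3 - 12))*9)*(-32) = ((5*(-9))*9)*(-32) = -45*9*(-32) = -405*(-32) = 12960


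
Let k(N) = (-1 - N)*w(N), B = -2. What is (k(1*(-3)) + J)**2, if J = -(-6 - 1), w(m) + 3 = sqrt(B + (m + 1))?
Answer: -15 + 8*I ≈ -15.0 + 8.0*I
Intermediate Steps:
w(m) = -3 + sqrt(-1 + m) (w(m) = -3 + sqrt(-2 + (m + 1)) = -3 + sqrt(-2 + (1 + m)) = -3 + sqrt(-1 + m))
J = 7 (J = -1*(-7) = 7)
k(N) = (-1 - N)*(-3 + sqrt(-1 + N))
(k(1*(-3)) + J)**2 = (-(1 + 1*(-3))*(-3 + sqrt(-1 + 1*(-3))) + 7)**2 = (-(1 - 3)*(-3 + sqrt(-1 - 3)) + 7)**2 = (-1*(-2)*(-3 + sqrt(-4)) + 7)**2 = (-1*(-2)*(-3 + 2*I) + 7)**2 = ((-6 + 4*I) + 7)**2 = (1 + 4*I)**2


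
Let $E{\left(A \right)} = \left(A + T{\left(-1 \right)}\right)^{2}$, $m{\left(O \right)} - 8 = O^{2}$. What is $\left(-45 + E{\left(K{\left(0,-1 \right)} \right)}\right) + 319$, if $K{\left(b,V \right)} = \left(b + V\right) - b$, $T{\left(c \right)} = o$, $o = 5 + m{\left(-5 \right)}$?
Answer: $1643$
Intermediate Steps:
$m{\left(O \right)} = 8 + O^{2}$
$o = 38$ ($o = 5 + \left(8 + \left(-5\right)^{2}\right) = 5 + \left(8 + 25\right) = 5 + 33 = 38$)
$T{\left(c \right)} = 38$
$K{\left(b,V \right)} = V$ ($K{\left(b,V \right)} = \left(V + b\right) - b = V$)
$E{\left(A \right)} = \left(38 + A\right)^{2}$ ($E{\left(A \right)} = \left(A + 38\right)^{2} = \left(38 + A\right)^{2}$)
$\left(-45 + E{\left(K{\left(0,-1 \right)} \right)}\right) + 319 = \left(-45 + \left(38 - 1\right)^{2}\right) + 319 = \left(-45 + 37^{2}\right) + 319 = \left(-45 + 1369\right) + 319 = 1324 + 319 = 1643$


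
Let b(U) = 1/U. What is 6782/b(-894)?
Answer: -6063108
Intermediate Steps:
6782/b(-894) = 6782/(1/(-894)) = 6782/(-1/894) = 6782*(-894) = -6063108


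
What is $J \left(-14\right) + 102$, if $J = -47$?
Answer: $760$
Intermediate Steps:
$J \left(-14\right) + 102 = \left(-47\right) \left(-14\right) + 102 = 658 + 102 = 760$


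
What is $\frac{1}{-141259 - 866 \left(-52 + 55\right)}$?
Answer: $- \frac{1}{143857} \approx -6.9513 \cdot 10^{-6}$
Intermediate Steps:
$\frac{1}{-141259 - 866 \left(-52 + 55\right)} = \frac{1}{-141259 - 2598} = \frac{1}{-143857} = - \frac{1}{143857}$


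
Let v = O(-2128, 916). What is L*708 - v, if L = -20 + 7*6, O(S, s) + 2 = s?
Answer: 14662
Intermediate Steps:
O(S, s) = -2 + s
L = 22 (L = -20 + 42 = 22)
v = 914 (v = -2 + 916 = 914)
L*708 - v = 22*708 - 1*914 = 15576 - 914 = 14662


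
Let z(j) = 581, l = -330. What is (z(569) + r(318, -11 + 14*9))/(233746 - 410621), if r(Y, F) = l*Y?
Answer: 104359/176875 ≈ 0.59002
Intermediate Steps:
r(Y, F) = -330*Y
(z(569) + r(318, -11 + 14*9))/(233746 - 410621) = (581 - 330*318)/(233746 - 410621) = (581 - 104940)/(-176875) = -104359*(-1/176875) = 104359/176875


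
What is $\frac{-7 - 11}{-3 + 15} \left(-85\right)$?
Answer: $\frac{255}{2} \approx 127.5$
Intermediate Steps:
$\frac{-7 - 11}{-3 + 15} \left(-85\right) = - \frac{18}{12} \left(-85\right) = \left(-18\right) \frac{1}{12} \left(-85\right) = \left(- \frac{3}{2}\right) \left(-85\right) = \frac{255}{2}$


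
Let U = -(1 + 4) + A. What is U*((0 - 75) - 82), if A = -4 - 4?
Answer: 2041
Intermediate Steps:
A = -8
U = -13 (U = -(1 + 4) - 8 = -1*5 - 8 = -5 - 8 = -13)
U*((0 - 75) - 82) = -13*((0 - 75) - 82) = -13*(-75 - 82) = -13*(-157) = 2041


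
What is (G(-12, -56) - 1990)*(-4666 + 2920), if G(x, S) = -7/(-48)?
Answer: 27794283/8 ≈ 3.4743e+6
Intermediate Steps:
G(x, S) = 7/48 (G(x, S) = -7*(-1/48) = 7/48)
(G(-12, -56) - 1990)*(-4666 + 2920) = (7/48 - 1990)*(-4666 + 2920) = -95513/48*(-1746) = 27794283/8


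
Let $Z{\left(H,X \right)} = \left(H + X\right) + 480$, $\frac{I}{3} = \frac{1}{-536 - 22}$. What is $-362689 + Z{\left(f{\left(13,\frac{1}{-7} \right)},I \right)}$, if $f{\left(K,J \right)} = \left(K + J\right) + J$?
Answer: $- \frac{471579571}{1302} \approx -3.622 \cdot 10^{5}$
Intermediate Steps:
$f{\left(K,J \right)} = K + 2 J$ ($f{\left(K,J \right)} = \left(J + K\right) + J = K + 2 J$)
$I = - \frac{1}{186}$ ($I = \frac{3}{-536 - 22} = \frac{3}{-558} = 3 \left(- \frac{1}{558}\right) = - \frac{1}{186} \approx -0.0053763$)
$Z{\left(H,X \right)} = 480 + H + X$
$-362689 + Z{\left(f{\left(13,\frac{1}{-7} \right)},I \right)} = -362689 + \left(480 + \left(13 + \frac{2}{-7}\right) - \frac{1}{186}\right) = -362689 + \left(480 + \left(13 + 2 \left(- \frac{1}{7}\right)\right) - \frac{1}{186}\right) = -362689 + \left(480 + \left(13 - \frac{2}{7}\right) - \frac{1}{186}\right) = -362689 + \left(480 + \frac{89}{7} - \frac{1}{186}\right) = -362689 + \frac{641507}{1302} = - \frac{471579571}{1302}$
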